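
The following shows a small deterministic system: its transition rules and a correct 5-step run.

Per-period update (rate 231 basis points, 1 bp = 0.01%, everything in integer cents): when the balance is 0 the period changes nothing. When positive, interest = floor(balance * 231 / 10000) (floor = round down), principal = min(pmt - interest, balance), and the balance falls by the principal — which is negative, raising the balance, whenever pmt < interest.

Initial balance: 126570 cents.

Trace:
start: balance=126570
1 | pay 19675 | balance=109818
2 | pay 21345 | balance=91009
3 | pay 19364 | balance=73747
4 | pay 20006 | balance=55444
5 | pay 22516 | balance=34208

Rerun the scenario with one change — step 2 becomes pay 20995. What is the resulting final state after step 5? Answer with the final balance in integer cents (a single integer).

(re-executing from step 2 with the substitution; state before step 2: balance=109818)
2 | pay 20995 | balance=91359
3 | pay 19364 | balance=74105
4 | pay 20006 | balance=55810
5 | pay 22516 | balance=34583

34583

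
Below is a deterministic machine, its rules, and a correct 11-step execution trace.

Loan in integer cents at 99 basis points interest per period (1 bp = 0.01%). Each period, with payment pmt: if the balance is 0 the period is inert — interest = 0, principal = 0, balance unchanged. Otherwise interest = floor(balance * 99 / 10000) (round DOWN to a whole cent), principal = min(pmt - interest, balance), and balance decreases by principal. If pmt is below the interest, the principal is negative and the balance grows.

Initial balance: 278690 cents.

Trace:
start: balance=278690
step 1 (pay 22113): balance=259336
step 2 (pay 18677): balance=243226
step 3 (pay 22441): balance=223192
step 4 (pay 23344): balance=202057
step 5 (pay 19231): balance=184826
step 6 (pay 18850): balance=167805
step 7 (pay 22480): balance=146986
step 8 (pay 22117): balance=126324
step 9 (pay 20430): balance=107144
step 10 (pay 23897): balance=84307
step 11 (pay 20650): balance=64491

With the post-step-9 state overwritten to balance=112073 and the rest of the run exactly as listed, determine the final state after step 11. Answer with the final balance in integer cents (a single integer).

state after step 9 := balance=112073
step 10 (pay 23897): balance=89285
step 11 (pay 20650): balance=69518

69518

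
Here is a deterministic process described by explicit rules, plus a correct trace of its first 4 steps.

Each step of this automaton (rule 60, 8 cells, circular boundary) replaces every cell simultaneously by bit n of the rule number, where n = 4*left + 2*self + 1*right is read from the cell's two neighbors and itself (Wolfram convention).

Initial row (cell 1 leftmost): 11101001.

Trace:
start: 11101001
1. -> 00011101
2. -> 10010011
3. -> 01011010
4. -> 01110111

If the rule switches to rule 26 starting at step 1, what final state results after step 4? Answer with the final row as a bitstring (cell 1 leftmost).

(re-executing steps 1..4 under rule 26; state before step 1: 11101001)
1. -> 00000111
2. -> 10001100
3. -> 01011011
4. -> 00010010

00010010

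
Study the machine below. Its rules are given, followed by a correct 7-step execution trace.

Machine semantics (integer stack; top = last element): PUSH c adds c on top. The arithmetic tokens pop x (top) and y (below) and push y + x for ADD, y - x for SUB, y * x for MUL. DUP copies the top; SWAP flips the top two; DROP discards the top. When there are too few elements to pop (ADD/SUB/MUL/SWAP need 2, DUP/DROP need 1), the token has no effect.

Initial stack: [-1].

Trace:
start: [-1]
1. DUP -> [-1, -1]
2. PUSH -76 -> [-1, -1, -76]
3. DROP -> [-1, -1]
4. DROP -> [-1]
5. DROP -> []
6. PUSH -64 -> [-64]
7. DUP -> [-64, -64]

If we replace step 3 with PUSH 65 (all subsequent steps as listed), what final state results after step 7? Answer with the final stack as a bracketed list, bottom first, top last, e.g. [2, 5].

[-1, -1, -64, -64]

(re-executing from step 3 with the substitution; state before step 3: [-1, -1, -76])
3. PUSH 65 -> [-1, -1, -76, 65]
4. DROP -> [-1, -1, -76]
5. DROP -> [-1, -1]
6. PUSH -64 -> [-1, -1, -64]
7. DUP -> [-1, -1, -64, -64]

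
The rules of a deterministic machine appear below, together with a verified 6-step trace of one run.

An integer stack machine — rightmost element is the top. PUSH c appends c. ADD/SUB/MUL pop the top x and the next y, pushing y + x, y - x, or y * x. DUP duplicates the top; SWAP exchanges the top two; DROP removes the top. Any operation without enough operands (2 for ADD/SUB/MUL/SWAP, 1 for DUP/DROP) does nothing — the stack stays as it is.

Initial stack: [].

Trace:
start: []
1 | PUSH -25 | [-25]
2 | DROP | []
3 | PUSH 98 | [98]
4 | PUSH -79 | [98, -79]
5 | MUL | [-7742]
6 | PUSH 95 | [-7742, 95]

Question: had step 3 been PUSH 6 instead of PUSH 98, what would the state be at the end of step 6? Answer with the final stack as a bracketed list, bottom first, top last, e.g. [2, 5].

[-474, 95]

(re-executing from step 3 with the substitution; state before step 3: [])
3 | PUSH 6 | [6]
4 | PUSH -79 | [6, -79]
5 | MUL | [-474]
6 | PUSH 95 | [-474, 95]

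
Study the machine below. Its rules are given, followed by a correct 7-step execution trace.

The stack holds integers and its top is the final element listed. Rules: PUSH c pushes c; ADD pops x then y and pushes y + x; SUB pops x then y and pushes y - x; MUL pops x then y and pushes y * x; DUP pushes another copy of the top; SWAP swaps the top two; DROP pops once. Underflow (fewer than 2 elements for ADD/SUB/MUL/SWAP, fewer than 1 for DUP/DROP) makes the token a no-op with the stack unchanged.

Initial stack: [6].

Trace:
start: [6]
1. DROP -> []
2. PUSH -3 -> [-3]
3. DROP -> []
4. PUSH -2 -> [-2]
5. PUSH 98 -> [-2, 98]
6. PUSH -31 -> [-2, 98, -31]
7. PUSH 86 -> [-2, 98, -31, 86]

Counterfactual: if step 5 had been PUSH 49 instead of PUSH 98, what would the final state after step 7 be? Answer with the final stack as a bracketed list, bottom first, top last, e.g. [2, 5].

(re-executing from step 5 with the substitution; state before step 5: [-2])
5. PUSH 49 -> [-2, 49]
6. PUSH -31 -> [-2, 49, -31]
7. PUSH 86 -> [-2, 49, -31, 86]

[-2, 49, -31, 86]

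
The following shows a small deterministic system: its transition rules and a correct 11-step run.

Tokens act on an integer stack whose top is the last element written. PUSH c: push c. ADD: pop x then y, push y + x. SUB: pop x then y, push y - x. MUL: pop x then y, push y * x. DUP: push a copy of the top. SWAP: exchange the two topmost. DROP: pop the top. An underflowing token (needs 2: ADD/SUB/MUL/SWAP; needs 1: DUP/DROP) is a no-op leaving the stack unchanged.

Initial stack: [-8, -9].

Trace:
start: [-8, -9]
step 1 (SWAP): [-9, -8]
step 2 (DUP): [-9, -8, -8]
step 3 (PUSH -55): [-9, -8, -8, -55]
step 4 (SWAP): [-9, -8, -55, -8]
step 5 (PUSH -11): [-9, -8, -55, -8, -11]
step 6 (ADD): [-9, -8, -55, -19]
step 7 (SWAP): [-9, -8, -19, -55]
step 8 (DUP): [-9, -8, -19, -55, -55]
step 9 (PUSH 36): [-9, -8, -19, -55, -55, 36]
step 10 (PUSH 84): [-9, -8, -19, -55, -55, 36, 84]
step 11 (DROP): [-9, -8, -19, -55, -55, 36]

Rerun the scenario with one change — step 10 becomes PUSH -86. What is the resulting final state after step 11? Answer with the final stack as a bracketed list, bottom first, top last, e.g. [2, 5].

(re-executing from step 10 with the substitution; state before step 10: [-9, -8, -19, -55, -55, 36])
step 10 (PUSH -86): [-9, -8, -19, -55, -55, 36, -86]
step 11 (DROP): [-9, -8, -19, -55, -55, 36]

[-9, -8, -19, -55, -55, 36]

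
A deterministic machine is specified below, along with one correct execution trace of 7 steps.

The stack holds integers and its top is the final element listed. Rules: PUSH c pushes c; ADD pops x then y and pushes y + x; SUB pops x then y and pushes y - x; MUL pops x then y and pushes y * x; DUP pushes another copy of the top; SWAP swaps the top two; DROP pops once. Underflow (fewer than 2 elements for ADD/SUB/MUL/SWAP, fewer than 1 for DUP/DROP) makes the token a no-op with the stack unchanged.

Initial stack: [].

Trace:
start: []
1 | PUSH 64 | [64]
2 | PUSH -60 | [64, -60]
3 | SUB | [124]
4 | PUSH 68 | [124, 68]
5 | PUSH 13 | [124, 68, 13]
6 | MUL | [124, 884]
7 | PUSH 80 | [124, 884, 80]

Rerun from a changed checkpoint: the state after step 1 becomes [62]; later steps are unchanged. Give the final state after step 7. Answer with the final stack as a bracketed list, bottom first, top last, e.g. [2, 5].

[122, 884, 80]

state after step 1 := [62]
2 | PUSH -60 | [62, -60]
3 | SUB | [122]
4 | PUSH 68 | [122, 68]
5 | PUSH 13 | [122, 68, 13]
6 | MUL | [122, 884]
7 | PUSH 80 | [122, 884, 80]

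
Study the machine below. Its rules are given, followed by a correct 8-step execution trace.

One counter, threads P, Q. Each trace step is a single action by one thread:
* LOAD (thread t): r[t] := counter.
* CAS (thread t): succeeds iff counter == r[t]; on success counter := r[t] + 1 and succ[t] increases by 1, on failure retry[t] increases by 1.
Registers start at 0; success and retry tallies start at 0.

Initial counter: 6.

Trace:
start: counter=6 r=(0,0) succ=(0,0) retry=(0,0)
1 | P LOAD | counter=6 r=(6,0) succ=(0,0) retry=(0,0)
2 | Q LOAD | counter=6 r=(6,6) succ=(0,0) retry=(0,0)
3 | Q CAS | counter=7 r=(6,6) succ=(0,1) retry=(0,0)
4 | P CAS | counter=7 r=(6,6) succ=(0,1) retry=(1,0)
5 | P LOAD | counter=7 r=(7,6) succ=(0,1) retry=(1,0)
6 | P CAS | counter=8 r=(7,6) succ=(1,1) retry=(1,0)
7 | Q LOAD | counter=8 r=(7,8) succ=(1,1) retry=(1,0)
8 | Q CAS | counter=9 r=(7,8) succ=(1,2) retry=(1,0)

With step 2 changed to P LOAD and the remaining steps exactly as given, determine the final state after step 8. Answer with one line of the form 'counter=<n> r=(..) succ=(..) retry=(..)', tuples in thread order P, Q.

(re-executing from step 2 with the substitution; state before step 2: counter=6 r=(6,0) succ=(0,0) retry=(0,0))
2 | P LOAD | counter=6 r=(6,0) succ=(0,0) retry=(0,0)
3 | Q CAS | counter=6 r=(6,0) succ=(0,0) retry=(0,1)
4 | P CAS | counter=7 r=(6,0) succ=(1,0) retry=(0,1)
5 | P LOAD | counter=7 r=(7,0) succ=(1,0) retry=(0,1)
6 | P CAS | counter=8 r=(7,0) succ=(2,0) retry=(0,1)
7 | Q LOAD | counter=8 r=(7,8) succ=(2,0) retry=(0,1)
8 | Q CAS | counter=9 r=(7,8) succ=(2,1) retry=(0,1)

counter=9 r=(7,8) succ=(2,1) retry=(0,1)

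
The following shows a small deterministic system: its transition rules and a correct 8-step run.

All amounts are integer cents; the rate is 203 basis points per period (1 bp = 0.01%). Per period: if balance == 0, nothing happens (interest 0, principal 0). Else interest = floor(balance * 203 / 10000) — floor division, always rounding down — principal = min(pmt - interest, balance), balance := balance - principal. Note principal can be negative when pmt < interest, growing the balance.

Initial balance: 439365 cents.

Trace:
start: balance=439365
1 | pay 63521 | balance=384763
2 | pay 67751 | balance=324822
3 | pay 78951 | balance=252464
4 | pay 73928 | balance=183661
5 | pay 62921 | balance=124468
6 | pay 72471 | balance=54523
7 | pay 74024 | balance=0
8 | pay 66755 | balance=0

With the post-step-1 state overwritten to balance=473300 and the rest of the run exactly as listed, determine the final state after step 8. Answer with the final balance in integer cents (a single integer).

16388

state after step 1 := balance=473300
2 | pay 67751 | balance=415156
3 | pay 78951 | balance=344632
4 | pay 73928 | balance=277700
5 | pay 62921 | balance=220416
6 | pay 72471 | balance=152419
7 | pay 74024 | balance=81489
8 | pay 66755 | balance=16388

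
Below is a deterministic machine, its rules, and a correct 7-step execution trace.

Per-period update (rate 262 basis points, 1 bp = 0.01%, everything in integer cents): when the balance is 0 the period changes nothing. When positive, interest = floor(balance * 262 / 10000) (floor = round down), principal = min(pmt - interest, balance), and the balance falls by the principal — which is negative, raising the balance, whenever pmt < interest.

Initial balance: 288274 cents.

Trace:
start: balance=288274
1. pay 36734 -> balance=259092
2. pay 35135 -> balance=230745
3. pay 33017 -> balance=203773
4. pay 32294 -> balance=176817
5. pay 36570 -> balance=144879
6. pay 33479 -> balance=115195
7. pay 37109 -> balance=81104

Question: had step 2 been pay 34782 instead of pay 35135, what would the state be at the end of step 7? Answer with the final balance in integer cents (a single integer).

81506

(re-executing from step 2 with the substitution; state before step 2: balance=259092)
2. pay 34782 -> balance=231098
3. pay 33017 -> balance=204135
4. pay 32294 -> balance=177189
5. pay 36570 -> balance=145261
6. pay 33479 -> balance=115587
7. pay 37109 -> balance=81506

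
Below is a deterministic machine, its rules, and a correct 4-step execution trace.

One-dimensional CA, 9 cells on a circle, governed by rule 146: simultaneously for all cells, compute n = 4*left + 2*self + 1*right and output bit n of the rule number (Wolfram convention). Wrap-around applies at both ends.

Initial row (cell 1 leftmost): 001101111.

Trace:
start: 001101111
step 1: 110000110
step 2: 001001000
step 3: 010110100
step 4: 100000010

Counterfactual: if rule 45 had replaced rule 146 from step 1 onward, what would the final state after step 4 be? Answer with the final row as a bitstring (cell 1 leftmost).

010011010

(re-executing steps 1..4 under rule 45; state before step 1: 001101111)
step 1: 001011000
step 2: 101110011
step 3: 011000010
step 4: 010011010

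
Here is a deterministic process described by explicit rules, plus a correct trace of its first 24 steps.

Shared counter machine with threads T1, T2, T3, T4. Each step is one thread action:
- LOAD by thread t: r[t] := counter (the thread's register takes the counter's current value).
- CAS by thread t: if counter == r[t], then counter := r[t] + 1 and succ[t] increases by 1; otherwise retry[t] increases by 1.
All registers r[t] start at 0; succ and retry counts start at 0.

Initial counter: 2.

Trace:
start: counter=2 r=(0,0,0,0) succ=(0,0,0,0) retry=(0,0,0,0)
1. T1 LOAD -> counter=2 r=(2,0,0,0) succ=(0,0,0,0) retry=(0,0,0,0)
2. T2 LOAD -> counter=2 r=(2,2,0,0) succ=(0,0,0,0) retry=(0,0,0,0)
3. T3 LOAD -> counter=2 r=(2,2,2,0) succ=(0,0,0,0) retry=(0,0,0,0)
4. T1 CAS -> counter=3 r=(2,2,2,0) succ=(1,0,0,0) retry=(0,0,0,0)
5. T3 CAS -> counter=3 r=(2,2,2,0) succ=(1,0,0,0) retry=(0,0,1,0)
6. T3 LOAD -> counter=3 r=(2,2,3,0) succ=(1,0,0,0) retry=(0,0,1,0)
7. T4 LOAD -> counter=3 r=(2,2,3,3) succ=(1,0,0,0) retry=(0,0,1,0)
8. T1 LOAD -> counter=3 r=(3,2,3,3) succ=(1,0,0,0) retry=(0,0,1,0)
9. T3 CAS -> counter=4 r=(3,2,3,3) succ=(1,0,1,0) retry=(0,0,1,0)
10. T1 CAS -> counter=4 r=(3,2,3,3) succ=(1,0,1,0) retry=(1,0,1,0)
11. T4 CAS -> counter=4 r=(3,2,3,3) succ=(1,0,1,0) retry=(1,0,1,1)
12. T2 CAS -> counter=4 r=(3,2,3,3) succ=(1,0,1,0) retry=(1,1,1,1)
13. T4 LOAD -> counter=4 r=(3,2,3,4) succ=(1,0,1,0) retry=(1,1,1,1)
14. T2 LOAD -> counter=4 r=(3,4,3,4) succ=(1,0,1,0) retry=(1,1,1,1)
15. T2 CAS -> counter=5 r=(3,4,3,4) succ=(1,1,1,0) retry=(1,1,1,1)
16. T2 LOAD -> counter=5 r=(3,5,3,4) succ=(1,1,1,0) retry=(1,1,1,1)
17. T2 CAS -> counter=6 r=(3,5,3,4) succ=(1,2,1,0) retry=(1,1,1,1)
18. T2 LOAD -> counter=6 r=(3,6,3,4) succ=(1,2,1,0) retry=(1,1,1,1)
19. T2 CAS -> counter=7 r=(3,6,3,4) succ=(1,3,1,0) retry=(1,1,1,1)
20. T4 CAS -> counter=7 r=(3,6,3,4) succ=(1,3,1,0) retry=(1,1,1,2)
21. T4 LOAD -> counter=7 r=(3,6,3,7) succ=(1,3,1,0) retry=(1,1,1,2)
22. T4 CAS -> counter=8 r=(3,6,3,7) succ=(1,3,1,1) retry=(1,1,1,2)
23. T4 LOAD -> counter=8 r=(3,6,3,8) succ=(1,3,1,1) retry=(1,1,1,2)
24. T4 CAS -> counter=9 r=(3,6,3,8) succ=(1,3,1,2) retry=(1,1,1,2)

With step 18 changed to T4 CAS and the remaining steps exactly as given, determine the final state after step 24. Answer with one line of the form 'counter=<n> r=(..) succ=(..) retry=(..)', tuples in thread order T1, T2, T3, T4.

(re-executing from step 18 with the substitution; state before step 18: counter=6 r=(3,5,3,4) succ=(1,2,1,0) retry=(1,1,1,1))
18. T4 CAS -> counter=6 r=(3,5,3,4) succ=(1,2,1,0) retry=(1,1,1,2)
19. T2 CAS -> counter=6 r=(3,5,3,4) succ=(1,2,1,0) retry=(1,2,1,2)
20. T4 CAS -> counter=6 r=(3,5,3,4) succ=(1,2,1,0) retry=(1,2,1,3)
21. T4 LOAD -> counter=6 r=(3,5,3,6) succ=(1,2,1,0) retry=(1,2,1,3)
22. T4 CAS -> counter=7 r=(3,5,3,6) succ=(1,2,1,1) retry=(1,2,1,3)
23. T4 LOAD -> counter=7 r=(3,5,3,7) succ=(1,2,1,1) retry=(1,2,1,3)
24. T4 CAS -> counter=8 r=(3,5,3,7) succ=(1,2,1,2) retry=(1,2,1,3)

counter=8 r=(3,5,3,7) succ=(1,2,1,2) retry=(1,2,1,3)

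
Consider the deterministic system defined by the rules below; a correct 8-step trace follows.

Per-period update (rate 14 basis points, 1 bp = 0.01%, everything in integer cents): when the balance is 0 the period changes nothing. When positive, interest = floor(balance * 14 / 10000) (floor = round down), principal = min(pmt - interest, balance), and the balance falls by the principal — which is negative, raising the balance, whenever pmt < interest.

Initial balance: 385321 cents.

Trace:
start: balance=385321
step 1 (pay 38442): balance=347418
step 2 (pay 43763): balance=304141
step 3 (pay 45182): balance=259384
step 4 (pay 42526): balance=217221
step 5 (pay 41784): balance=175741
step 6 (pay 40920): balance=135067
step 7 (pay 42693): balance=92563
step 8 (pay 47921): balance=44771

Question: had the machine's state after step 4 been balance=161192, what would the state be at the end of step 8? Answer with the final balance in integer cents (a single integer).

state after step 4 := balance=161192
step 5 (pay 41784): balance=119633
step 6 (pay 40920): balance=78880
step 7 (pay 42693): balance=36297
step 8 (pay 47921): balance=0

0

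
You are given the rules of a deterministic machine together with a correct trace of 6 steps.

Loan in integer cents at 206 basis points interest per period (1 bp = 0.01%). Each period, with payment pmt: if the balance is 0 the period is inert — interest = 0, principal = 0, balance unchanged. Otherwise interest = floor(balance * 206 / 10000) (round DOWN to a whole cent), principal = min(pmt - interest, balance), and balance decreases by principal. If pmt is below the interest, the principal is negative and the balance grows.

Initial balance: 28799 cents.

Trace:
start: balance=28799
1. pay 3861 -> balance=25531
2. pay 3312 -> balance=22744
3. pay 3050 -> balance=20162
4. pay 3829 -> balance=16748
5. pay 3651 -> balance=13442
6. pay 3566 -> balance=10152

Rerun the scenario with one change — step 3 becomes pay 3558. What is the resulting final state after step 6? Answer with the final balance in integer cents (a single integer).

9611

(re-executing from step 3 with the substitution; state before step 3: balance=22744)
3. pay 3558 -> balance=19654
4. pay 3829 -> balance=16229
5. pay 3651 -> balance=12912
6. pay 3566 -> balance=9611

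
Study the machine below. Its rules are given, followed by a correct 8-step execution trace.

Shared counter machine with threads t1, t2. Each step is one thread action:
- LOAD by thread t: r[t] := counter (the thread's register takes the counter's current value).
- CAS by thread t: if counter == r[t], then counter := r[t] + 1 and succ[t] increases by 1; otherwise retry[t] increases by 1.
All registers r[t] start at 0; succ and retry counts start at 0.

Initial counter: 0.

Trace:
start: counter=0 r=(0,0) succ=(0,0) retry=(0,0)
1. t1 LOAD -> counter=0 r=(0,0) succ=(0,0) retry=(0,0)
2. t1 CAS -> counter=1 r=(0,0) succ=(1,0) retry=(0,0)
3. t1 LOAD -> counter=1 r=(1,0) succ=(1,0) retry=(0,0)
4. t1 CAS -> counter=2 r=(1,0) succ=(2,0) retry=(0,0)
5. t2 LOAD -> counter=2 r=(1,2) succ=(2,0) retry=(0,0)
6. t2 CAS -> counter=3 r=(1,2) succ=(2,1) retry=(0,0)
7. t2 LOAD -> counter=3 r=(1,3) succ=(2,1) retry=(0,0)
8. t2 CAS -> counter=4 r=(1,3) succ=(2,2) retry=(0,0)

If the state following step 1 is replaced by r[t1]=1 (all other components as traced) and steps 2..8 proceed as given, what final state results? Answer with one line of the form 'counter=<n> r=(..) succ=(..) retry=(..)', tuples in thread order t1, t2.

state after step 1 := counter=0 r=(1,0) succ=(0,0) retry=(0,0)
2. t1 CAS -> counter=0 r=(1,0) succ=(0,0) retry=(1,0)
3. t1 LOAD -> counter=0 r=(0,0) succ=(0,0) retry=(1,0)
4. t1 CAS -> counter=1 r=(0,0) succ=(1,0) retry=(1,0)
5. t2 LOAD -> counter=1 r=(0,1) succ=(1,0) retry=(1,0)
6. t2 CAS -> counter=2 r=(0,1) succ=(1,1) retry=(1,0)
7. t2 LOAD -> counter=2 r=(0,2) succ=(1,1) retry=(1,0)
8. t2 CAS -> counter=3 r=(0,2) succ=(1,2) retry=(1,0)

counter=3 r=(0,2) succ=(1,2) retry=(1,0)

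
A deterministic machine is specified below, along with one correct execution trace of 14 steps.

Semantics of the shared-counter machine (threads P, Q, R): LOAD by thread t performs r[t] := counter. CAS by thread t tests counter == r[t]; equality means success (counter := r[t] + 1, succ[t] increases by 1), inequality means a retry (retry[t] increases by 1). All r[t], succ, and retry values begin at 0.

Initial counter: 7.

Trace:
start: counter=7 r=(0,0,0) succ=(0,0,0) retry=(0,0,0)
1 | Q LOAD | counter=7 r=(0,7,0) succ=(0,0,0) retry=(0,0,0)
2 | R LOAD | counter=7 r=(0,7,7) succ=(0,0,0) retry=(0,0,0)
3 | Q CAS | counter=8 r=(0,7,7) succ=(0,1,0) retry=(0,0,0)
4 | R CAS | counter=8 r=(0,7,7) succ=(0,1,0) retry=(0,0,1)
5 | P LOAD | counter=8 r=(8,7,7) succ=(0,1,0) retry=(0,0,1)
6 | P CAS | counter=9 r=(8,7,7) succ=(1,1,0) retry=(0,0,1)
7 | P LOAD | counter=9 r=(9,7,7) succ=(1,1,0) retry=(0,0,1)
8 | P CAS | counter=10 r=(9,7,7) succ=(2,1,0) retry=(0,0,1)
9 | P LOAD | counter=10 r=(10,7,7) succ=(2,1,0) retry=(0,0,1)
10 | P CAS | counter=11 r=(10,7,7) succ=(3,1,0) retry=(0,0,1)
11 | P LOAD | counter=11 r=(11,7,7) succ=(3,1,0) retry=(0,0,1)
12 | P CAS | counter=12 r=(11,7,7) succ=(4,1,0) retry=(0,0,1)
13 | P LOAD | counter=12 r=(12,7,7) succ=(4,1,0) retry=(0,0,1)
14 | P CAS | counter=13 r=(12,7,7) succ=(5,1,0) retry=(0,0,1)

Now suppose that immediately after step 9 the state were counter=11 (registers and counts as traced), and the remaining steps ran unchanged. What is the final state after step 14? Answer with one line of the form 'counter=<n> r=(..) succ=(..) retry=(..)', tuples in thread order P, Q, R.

counter=13 r=(12,7,7) succ=(4,1,0) retry=(1,0,1)

state after step 9 := counter=11 r=(10,7,7) succ=(2,1,0) retry=(0,0,1)
10 | P CAS | counter=11 r=(10,7,7) succ=(2,1,0) retry=(1,0,1)
11 | P LOAD | counter=11 r=(11,7,7) succ=(2,1,0) retry=(1,0,1)
12 | P CAS | counter=12 r=(11,7,7) succ=(3,1,0) retry=(1,0,1)
13 | P LOAD | counter=12 r=(12,7,7) succ=(3,1,0) retry=(1,0,1)
14 | P CAS | counter=13 r=(12,7,7) succ=(4,1,0) retry=(1,0,1)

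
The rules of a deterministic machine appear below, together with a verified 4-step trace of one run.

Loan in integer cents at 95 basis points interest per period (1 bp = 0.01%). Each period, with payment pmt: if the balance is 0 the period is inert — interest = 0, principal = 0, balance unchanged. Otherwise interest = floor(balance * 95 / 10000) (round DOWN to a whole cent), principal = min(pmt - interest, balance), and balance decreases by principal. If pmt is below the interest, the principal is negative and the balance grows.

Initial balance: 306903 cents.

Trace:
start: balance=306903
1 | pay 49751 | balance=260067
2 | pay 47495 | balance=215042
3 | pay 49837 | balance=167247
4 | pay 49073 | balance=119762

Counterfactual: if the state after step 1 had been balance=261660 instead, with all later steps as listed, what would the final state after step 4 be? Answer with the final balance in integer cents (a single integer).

121402

state after step 1 := balance=261660
2 | pay 47495 | balance=216650
3 | pay 49837 | balance=168871
4 | pay 49073 | balance=121402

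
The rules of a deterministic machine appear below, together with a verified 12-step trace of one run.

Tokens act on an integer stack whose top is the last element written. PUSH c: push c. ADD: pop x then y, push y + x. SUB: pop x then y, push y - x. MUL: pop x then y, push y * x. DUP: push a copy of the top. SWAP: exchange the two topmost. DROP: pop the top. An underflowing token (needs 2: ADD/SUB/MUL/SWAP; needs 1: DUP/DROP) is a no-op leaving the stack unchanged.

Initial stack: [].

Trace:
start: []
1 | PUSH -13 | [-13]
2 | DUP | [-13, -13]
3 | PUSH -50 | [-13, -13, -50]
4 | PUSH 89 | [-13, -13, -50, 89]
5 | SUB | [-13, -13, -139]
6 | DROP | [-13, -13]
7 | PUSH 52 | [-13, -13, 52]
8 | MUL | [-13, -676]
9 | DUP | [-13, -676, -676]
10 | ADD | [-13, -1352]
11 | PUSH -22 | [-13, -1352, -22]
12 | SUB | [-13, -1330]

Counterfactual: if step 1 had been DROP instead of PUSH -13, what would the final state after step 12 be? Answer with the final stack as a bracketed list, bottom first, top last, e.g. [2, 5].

(re-executing from step 1 with the substitution; state before step 1: [])
1 | DROP | []
2 | DUP | []
3 | PUSH -50 | [-50]
4 | PUSH 89 | [-50, 89]
5 | SUB | [-139]
6 | DROP | []
7 | PUSH 52 | [52]
8 | MUL | [52]
9 | DUP | [52, 52]
10 | ADD | [104]
11 | PUSH -22 | [104, -22]
12 | SUB | [126]

[126]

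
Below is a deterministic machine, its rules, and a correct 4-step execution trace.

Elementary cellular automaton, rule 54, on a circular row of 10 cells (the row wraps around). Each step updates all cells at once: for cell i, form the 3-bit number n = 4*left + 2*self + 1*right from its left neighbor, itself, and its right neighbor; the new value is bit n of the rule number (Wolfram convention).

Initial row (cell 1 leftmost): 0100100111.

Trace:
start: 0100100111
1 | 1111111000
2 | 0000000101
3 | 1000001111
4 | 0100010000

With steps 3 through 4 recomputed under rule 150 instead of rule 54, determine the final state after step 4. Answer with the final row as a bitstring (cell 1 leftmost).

(re-executing steps 3..4 under rule 150; state before step 3: 0000000101)
3 | 1000001101
4 | 0100010000

0100010000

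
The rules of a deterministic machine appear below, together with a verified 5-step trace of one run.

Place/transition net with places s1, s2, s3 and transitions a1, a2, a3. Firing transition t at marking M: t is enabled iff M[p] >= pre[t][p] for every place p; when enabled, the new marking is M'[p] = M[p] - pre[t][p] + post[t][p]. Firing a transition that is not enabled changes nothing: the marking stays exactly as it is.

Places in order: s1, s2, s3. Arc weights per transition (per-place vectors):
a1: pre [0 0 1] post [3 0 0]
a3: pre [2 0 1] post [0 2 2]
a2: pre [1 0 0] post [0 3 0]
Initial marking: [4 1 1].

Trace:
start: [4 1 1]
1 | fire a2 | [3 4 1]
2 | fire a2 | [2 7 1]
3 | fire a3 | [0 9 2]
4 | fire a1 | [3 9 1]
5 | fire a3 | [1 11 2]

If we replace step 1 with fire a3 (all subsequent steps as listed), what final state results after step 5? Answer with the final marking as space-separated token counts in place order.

(re-executing from step 1 with the substitution; state before step 1: [4 1 1])
1 | fire a3 | [2 3 2]
2 | fire a2 | [1 6 2]
3 | fire a3 | [1 6 2]
4 | fire a1 | [4 6 1]
5 | fire a3 | [2 8 2]

2 8 2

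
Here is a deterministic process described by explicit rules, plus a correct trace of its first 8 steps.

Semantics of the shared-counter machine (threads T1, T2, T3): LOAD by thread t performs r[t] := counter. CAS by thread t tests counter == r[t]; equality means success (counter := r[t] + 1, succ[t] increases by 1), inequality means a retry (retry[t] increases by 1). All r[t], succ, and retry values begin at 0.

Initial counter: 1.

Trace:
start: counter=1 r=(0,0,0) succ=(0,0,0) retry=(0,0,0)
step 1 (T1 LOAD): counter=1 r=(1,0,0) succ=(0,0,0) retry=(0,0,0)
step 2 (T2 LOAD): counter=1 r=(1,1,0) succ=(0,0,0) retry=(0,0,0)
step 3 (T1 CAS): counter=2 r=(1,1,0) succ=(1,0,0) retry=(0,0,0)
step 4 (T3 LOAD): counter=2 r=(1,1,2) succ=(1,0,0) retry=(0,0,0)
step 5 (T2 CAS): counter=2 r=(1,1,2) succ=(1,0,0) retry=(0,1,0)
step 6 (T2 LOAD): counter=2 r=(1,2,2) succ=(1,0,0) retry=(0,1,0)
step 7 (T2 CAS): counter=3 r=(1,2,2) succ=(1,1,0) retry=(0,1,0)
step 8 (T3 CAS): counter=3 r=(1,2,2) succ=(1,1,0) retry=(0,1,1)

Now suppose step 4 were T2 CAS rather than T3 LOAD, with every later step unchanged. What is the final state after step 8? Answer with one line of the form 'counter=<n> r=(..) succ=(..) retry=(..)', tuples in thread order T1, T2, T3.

counter=3 r=(1,2,0) succ=(1,1,0) retry=(0,2,1)

(re-executing from step 4 with the substitution; state before step 4: counter=2 r=(1,1,0) succ=(1,0,0) retry=(0,0,0))
step 4 (T2 CAS): counter=2 r=(1,1,0) succ=(1,0,0) retry=(0,1,0)
step 5 (T2 CAS): counter=2 r=(1,1,0) succ=(1,0,0) retry=(0,2,0)
step 6 (T2 LOAD): counter=2 r=(1,2,0) succ=(1,0,0) retry=(0,2,0)
step 7 (T2 CAS): counter=3 r=(1,2,0) succ=(1,1,0) retry=(0,2,0)
step 8 (T3 CAS): counter=3 r=(1,2,0) succ=(1,1,0) retry=(0,2,1)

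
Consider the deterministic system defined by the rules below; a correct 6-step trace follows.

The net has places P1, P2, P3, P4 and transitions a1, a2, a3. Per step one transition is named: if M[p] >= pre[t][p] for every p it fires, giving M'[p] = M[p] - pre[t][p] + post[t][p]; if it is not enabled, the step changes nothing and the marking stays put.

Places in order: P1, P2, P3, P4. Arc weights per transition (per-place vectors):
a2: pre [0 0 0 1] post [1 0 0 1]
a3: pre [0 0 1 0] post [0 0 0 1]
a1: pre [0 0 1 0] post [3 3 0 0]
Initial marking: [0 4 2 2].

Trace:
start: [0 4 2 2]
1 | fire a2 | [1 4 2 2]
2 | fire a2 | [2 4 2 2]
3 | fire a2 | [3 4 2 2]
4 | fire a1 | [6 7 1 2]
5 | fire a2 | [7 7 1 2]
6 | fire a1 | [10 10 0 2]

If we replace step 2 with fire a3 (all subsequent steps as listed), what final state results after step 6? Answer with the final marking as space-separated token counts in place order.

(re-executing from step 2 with the substitution; state before step 2: [1 4 2 2])
2 | fire a3 | [1 4 1 3]
3 | fire a2 | [2 4 1 3]
4 | fire a1 | [5 7 0 3]
5 | fire a2 | [6 7 0 3]
6 | fire a1 | [6 7 0 3]

6 7 0 3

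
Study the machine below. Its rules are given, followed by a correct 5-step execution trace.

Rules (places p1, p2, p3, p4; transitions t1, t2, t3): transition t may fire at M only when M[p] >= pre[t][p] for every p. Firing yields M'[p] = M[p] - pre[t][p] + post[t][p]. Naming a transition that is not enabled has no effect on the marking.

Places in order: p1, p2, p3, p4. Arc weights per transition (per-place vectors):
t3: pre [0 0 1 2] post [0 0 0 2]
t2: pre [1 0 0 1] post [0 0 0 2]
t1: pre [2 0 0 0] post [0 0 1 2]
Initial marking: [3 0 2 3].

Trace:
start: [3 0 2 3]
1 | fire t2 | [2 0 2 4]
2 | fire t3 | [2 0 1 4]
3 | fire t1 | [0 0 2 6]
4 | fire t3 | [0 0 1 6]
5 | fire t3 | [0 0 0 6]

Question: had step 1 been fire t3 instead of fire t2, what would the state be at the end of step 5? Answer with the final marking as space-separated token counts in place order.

(re-executing from step 1 with the substitution; state before step 1: [3 0 2 3])
1 | fire t3 | [3 0 1 3]
2 | fire t3 | [3 0 0 3]
3 | fire t1 | [1 0 1 5]
4 | fire t3 | [1 0 0 5]
5 | fire t3 | [1 0 0 5]

1 0 0 5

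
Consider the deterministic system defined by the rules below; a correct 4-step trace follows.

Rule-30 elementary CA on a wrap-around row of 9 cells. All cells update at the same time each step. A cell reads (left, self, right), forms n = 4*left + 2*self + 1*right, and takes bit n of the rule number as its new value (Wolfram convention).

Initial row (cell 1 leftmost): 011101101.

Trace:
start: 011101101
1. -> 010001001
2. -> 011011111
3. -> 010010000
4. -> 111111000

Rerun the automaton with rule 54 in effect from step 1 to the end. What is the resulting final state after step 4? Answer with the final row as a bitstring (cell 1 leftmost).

000100111

(re-executing steps 1..4 under rule 54; state before step 1: 011101101)
1. -> 100010011
2. -> 010111100
3. -> 111000010
4. -> 000100111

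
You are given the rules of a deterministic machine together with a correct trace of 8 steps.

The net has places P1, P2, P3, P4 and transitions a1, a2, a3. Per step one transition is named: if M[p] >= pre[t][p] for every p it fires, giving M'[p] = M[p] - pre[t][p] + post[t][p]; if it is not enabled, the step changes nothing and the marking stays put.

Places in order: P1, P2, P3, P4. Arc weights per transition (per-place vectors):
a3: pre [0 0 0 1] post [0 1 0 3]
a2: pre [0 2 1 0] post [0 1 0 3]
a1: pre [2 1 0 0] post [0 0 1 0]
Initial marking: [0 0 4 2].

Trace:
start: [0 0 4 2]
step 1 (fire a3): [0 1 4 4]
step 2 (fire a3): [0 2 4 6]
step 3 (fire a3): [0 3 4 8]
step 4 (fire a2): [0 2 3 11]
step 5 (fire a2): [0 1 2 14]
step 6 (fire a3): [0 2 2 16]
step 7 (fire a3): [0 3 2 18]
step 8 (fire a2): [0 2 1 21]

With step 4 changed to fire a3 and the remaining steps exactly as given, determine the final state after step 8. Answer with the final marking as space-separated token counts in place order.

0 4 2 20

(re-executing from step 4 with the substitution; state before step 4: [0 3 4 8])
step 4 (fire a3): [0 4 4 10]
step 5 (fire a2): [0 3 3 13]
step 6 (fire a3): [0 4 3 15]
step 7 (fire a3): [0 5 3 17]
step 8 (fire a2): [0 4 2 20]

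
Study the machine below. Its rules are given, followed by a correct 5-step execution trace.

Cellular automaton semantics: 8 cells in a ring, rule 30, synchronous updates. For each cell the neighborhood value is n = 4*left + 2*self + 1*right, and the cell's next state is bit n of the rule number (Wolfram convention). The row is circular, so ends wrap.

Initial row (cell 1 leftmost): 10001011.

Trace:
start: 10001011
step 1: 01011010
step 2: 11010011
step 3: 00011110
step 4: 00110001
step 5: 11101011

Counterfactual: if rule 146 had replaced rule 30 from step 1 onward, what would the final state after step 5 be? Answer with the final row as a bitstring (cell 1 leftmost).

00000000

(re-executing steps 1..5 under rule 146; state before step 1: 10001011)
step 1: 01010001
step 2: 00001010
step 3: 00010001
step 4: 10101010
step 5: 00000000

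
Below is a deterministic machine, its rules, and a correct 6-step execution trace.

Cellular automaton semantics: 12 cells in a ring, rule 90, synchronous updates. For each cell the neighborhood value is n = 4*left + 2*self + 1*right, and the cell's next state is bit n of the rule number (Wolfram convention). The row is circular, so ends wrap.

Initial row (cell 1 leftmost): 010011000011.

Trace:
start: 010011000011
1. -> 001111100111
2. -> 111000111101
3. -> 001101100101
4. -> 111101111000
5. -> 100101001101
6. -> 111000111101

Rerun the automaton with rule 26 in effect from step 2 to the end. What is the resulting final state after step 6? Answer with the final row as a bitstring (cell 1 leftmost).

001101010111

(re-executing steps 2..6 under rule 26; state before step 2: 001111100111)
2. -> 111000011100
3. -> 100100110011
4. -> 011011101110
5. -> 110010001001
6. -> 001101010111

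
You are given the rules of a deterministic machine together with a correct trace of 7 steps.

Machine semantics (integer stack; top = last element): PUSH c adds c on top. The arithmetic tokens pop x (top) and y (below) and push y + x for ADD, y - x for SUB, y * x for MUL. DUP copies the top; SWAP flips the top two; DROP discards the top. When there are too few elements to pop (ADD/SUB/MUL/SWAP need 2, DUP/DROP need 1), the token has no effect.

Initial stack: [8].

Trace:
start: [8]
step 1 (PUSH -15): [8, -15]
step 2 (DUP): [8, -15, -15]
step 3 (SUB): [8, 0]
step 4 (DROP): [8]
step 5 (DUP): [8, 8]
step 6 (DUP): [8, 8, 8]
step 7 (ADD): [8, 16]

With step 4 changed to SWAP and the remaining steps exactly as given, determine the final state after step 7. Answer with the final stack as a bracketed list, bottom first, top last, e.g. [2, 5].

[0, 8, 16]

(re-executing from step 4 with the substitution; state before step 4: [8, 0])
step 4 (SWAP): [0, 8]
step 5 (DUP): [0, 8, 8]
step 6 (DUP): [0, 8, 8, 8]
step 7 (ADD): [0, 8, 16]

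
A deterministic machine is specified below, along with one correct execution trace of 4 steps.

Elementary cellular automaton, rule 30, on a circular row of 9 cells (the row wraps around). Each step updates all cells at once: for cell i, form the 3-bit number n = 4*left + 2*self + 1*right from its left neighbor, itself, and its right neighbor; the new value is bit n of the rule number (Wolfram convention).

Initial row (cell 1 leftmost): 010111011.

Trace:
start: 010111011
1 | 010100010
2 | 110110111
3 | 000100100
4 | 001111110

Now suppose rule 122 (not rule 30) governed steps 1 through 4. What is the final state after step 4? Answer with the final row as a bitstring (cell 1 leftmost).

(re-executing steps 1..4 under rule 122; state before step 1: 010111011)
1 | 101101111
2 | 111111000
3 | 100001101
4 | 110011111

110011111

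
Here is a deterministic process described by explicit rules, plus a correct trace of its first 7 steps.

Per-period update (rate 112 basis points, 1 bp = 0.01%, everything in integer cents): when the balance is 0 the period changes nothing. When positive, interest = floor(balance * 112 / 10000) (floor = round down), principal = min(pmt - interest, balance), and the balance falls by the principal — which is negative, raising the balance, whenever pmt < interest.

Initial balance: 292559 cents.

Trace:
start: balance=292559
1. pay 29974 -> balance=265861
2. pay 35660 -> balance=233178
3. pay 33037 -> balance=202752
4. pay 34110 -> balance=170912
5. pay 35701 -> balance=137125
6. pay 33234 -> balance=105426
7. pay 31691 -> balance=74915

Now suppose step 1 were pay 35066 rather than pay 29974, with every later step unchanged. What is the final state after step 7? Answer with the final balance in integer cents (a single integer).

69472

(re-executing from step 1 with the substitution; state before step 1: balance=292559)
1. pay 35066 -> balance=260769
2. pay 35660 -> balance=228029
3. pay 33037 -> balance=197545
4. pay 34110 -> balance=165647
5. pay 35701 -> balance=131801
6. pay 33234 -> balance=100043
7. pay 31691 -> balance=69472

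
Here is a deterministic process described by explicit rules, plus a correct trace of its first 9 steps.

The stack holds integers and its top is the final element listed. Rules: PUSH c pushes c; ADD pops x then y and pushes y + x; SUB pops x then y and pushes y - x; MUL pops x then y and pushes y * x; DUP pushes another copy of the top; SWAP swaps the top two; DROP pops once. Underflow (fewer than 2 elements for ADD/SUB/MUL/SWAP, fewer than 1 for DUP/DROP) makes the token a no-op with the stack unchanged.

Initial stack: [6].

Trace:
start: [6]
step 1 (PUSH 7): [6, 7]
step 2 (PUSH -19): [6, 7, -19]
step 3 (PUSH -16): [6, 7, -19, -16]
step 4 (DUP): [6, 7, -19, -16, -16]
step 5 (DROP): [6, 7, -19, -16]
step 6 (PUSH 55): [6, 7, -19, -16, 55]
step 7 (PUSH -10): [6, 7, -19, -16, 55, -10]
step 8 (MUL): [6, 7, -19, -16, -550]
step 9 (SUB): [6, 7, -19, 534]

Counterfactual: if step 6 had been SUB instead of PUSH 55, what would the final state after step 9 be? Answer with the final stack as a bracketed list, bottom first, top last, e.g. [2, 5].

(re-executing from step 6 with the substitution; state before step 6: [6, 7, -19, -16])
step 6 (SUB): [6, 7, -3]
step 7 (PUSH -10): [6, 7, -3, -10]
step 8 (MUL): [6, 7, 30]
step 9 (SUB): [6, -23]

[6, -23]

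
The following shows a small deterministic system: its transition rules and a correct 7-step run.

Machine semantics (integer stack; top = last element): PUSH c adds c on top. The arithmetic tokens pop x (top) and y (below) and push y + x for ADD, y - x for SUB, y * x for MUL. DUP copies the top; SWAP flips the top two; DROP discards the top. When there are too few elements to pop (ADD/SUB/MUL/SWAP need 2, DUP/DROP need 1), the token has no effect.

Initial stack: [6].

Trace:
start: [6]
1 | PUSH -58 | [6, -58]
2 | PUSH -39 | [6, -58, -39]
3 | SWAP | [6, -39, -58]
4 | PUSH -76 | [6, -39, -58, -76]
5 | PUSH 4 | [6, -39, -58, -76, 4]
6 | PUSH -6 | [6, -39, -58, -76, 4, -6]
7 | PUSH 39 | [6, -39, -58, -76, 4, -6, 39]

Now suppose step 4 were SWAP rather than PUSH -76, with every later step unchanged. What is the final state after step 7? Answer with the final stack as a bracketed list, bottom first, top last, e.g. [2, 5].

(re-executing from step 4 with the substitution; state before step 4: [6, -39, -58])
4 | SWAP | [6, -58, -39]
5 | PUSH 4 | [6, -58, -39, 4]
6 | PUSH -6 | [6, -58, -39, 4, -6]
7 | PUSH 39 | [6, -58, -39, 4, -6, 39]

[6, -58, -39, 4, -6, 39]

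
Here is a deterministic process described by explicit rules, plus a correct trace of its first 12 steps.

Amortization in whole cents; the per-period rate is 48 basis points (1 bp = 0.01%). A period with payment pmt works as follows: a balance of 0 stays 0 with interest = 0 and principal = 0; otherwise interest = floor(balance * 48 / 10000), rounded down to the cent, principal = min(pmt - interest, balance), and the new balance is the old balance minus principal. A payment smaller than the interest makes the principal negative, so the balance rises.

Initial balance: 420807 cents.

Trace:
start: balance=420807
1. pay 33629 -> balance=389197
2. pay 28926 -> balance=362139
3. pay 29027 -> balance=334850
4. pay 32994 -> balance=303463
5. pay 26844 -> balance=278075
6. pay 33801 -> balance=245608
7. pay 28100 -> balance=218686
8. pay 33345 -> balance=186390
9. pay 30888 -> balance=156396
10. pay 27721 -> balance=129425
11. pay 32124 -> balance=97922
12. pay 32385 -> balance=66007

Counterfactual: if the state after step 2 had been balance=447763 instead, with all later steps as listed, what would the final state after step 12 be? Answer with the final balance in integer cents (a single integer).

155831

state after step 2 := balance=447763
3. pay 29027 -> balance=420885
4. pay 32994 -> balance=389911
5. pay 26844 -> balance=364938
6. pay 33801 -> balance=332888
7. pay 28100 -> balance=306385
8. pay 33345 -> balance=274510
9. pay 30888 -> balance=244939
10. pay 27721 -> balance=218393
11. pay 32124 -> balance=187317
12. pay 32385 -> balance=155831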